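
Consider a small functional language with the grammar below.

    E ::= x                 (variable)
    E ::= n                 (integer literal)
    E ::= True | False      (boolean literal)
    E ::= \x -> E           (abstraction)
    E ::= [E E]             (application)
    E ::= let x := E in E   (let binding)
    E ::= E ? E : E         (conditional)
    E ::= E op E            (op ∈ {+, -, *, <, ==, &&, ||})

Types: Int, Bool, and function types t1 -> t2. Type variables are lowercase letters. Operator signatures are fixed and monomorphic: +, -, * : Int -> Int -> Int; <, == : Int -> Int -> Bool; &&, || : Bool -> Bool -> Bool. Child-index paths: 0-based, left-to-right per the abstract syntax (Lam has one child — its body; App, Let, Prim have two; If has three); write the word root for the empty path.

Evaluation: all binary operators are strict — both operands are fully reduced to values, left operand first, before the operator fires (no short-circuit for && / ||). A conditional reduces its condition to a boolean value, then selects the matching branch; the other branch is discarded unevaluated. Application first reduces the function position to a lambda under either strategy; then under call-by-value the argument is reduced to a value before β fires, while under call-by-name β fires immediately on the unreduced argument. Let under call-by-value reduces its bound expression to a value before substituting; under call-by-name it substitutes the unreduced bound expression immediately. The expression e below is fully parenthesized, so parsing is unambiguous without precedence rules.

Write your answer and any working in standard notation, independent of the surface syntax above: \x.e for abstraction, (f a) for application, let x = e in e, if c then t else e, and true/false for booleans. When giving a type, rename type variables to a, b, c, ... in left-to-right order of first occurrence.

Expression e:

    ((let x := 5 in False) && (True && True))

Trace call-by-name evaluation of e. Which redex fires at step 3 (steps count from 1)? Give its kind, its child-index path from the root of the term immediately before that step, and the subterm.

Answer: delta at root : (false && true)

Trace:
step 0: ((let x = 5 in false) && (true && true))
step 1: [let@0] (false && (true && true))
step 2: [delta@1] (false && true)
step 3: [delta@root] false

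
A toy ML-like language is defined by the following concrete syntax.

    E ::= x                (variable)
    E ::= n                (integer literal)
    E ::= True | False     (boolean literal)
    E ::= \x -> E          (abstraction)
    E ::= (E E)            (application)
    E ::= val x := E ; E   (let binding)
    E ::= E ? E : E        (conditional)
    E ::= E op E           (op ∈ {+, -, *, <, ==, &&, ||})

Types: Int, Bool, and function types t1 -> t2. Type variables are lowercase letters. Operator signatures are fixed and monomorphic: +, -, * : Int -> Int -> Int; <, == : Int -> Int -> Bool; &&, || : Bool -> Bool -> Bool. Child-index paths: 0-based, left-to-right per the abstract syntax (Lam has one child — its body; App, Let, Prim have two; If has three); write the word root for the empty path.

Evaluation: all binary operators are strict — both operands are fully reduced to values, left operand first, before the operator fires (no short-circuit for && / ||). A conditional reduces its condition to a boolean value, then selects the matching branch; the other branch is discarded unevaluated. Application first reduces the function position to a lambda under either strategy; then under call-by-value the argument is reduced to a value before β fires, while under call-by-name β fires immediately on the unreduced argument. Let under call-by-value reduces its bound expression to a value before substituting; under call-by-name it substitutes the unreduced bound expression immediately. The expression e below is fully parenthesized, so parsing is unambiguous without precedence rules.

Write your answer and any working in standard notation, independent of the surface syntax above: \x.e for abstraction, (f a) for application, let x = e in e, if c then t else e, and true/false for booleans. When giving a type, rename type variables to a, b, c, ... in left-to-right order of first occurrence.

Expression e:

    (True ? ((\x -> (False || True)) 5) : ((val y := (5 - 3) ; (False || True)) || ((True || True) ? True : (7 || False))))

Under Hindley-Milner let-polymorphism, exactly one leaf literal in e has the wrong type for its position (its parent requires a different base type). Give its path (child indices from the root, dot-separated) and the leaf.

Answer: 2.1.2.0 : 7

Trace:
  unify Bool ~ Bool
  unify Bool ~ Bool
  unify Bool ~ Bool
\x._ : a -> Bool
  unify a -> Bool ~ Int -> b
  unify a ~ Int
  unify Bool ~ b
_ _ : Bool
  unify Int ~ Int
  unify Int ~ Int
let y : Int
  unify Bool ~ Bool
  unify Bool ~ Bool
  unify Bool ~ Bool
  unify Bool ~ Bool
  unify Bool ~ Bool
  unify Bool ~ Bool
  unify Int ~ Bool
  FAIL: mismatch Int ~ Bool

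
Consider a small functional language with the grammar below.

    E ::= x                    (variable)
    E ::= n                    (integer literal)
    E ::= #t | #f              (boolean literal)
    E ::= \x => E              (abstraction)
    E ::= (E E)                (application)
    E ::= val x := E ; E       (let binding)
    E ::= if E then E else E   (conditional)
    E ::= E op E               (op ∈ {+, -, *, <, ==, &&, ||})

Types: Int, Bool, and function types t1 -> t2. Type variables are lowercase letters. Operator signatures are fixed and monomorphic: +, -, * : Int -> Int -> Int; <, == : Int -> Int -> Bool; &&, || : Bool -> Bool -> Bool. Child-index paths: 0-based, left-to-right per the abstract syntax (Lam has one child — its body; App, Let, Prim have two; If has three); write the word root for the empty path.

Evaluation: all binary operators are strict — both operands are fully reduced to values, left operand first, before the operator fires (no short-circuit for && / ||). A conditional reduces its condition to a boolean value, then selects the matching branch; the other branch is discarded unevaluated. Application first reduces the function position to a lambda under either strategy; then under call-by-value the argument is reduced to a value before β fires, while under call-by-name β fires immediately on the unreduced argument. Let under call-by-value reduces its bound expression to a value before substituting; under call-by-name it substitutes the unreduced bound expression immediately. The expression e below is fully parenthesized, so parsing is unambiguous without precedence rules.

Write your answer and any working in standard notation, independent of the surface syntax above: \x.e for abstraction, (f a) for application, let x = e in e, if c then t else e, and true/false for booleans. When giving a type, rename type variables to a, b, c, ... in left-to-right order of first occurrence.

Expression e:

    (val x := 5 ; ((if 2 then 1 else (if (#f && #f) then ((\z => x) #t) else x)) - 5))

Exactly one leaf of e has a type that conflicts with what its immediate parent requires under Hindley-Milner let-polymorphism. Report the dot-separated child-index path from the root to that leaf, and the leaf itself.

Working:
let x : Int
  unify Int ~ Bool
  FAIL: mismatch Int ~ Bool

Answer: 1.0.0 : 2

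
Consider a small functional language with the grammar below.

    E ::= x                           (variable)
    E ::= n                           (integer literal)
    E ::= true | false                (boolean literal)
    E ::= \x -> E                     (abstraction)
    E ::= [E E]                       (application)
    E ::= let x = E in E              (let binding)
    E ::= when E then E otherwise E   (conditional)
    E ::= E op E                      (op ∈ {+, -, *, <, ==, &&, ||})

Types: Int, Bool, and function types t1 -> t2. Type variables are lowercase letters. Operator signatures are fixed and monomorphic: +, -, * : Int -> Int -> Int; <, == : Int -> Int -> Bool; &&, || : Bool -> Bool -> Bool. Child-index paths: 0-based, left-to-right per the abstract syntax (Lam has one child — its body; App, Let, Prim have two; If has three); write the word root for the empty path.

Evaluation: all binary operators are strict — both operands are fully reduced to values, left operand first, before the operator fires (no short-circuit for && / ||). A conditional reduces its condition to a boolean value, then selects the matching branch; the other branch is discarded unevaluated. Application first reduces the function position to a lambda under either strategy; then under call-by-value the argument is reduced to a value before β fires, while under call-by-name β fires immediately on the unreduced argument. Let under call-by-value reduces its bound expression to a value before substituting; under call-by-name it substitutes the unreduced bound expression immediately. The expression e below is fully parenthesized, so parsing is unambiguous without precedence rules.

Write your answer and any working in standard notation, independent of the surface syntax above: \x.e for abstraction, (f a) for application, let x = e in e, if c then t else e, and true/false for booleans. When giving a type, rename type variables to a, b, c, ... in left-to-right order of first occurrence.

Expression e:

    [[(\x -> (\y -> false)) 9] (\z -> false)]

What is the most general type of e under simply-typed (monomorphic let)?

Answer: Bool

Derivation:
\y._ : b -> Bool
\x._ : a -> b -> Bool
  unify a -> b -> Bool ~ Int -> c
  unify a ~ Int
  unify b -> Bool ~ c
_ _ : b -> Bool
\z._ : d -> Bool
  unify b -> Bool ~ (d -> Bool) -> e
  unify b ~ d -> Bool
  unify Bool ~ e
_ _ : Bool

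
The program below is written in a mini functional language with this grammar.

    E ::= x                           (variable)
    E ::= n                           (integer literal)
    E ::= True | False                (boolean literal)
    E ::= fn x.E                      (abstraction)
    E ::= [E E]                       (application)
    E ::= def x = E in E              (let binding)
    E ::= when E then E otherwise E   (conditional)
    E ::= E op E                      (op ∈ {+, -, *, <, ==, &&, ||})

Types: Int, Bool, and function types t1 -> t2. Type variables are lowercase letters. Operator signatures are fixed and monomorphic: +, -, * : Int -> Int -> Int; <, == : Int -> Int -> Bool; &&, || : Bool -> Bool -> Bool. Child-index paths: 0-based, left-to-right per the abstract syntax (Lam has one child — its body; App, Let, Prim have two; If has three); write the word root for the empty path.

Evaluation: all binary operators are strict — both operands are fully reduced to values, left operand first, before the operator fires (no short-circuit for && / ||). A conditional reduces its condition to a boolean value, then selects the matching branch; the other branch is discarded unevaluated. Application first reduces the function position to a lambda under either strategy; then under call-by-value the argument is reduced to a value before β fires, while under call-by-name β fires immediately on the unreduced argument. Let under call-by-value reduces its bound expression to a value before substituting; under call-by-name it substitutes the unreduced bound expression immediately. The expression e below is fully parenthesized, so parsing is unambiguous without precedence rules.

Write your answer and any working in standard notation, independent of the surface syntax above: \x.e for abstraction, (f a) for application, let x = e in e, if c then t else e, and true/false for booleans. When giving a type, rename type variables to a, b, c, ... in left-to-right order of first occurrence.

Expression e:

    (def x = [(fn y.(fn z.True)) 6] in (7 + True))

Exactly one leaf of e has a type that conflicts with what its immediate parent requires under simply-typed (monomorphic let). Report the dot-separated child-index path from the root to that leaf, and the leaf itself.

Trace:
\z._ : b -> Bool
\y._ : a -> b -> Bool
  unify a -> b -> Bool ~ Int -> c
  unify a ~ Int
  unify b -> Bool ~ c
_ _ : b -> Bool
let x : b -> Bool
  unify Int ~ Int
  unify Bool ~ Int
  FAIL: mismatch Bool ~ Int

Answer: 1.1 : true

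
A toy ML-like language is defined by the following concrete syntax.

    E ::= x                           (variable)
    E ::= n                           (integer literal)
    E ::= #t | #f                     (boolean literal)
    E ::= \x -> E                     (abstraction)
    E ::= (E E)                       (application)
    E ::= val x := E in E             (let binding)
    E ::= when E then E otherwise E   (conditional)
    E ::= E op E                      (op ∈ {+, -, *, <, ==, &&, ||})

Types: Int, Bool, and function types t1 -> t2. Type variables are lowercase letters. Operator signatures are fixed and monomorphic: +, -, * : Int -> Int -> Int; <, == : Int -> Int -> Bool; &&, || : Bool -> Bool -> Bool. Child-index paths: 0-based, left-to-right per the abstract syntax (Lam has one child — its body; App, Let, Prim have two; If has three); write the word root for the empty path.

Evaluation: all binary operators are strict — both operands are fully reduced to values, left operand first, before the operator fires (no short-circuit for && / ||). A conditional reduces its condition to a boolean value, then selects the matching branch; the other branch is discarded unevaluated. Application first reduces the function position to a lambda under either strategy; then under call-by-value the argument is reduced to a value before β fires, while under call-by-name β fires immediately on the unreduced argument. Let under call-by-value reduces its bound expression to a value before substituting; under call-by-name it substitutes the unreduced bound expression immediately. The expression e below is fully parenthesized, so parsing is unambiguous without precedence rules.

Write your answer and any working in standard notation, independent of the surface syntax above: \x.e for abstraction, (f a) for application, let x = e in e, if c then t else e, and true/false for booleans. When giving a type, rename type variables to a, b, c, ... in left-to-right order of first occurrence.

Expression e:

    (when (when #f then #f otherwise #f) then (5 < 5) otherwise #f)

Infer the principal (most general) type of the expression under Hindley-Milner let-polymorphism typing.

Derivation:
  unify Bool ~ Bool
  unify Bool ~ Bool
  unify Bool ~ Bool
  unify Int ~ Int
  unify Int ~ Int
  unify Bool ~ Bool

Answer: Bool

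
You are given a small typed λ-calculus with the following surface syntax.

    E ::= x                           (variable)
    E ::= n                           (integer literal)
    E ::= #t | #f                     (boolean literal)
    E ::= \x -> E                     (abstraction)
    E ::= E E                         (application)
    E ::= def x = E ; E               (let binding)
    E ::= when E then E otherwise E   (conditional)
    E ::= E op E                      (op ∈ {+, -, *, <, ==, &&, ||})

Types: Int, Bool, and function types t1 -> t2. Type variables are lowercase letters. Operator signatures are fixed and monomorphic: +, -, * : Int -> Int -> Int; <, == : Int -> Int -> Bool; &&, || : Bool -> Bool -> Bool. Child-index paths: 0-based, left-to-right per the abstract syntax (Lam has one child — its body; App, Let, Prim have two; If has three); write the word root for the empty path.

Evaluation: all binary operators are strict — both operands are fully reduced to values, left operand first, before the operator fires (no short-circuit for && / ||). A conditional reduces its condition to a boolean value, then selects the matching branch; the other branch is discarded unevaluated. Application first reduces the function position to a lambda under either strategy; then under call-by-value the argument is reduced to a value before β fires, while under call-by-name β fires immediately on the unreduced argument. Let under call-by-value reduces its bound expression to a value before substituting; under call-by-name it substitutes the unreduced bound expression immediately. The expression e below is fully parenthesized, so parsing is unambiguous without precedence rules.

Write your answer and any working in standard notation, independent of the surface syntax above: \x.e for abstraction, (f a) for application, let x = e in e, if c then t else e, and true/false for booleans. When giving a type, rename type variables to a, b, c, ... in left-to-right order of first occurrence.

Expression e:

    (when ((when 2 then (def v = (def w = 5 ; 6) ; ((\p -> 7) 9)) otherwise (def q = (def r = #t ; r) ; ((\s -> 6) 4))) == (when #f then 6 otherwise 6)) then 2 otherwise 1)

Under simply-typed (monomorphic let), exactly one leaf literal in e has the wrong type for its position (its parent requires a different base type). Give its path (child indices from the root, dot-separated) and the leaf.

Working:
  unify Int ~ Bool
  FAIL: mismatch Int ~ Bool

Answer: 0.0.0 : 2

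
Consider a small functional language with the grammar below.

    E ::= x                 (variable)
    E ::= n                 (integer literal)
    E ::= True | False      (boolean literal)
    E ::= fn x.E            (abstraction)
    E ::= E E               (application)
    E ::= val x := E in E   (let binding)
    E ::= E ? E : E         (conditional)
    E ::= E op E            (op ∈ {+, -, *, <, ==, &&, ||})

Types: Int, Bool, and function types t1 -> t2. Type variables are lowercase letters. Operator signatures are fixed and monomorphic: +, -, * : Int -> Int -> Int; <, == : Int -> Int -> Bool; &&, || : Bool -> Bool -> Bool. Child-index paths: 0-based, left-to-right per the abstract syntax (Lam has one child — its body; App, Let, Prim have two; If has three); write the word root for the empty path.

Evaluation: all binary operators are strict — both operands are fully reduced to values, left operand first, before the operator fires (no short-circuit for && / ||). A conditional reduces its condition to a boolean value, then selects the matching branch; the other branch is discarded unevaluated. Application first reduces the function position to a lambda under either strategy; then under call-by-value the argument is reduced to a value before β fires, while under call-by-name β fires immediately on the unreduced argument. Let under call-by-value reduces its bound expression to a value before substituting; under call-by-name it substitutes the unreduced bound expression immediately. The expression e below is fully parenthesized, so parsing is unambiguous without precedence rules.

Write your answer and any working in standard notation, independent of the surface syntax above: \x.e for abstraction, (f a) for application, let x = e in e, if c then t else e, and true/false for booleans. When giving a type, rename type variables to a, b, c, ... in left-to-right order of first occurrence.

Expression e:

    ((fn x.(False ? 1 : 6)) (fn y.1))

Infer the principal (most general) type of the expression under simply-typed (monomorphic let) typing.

Answer: Int

Trace:
  unify Bool ~ Bool
  unify Int ~ Int
\x._ : a -> Int
\y._ : b -> Int
  unify a -> Int ~ (b -> Int) -> c
  unify a ~ b -> Int
  unify Int ~ c
_ _ : Int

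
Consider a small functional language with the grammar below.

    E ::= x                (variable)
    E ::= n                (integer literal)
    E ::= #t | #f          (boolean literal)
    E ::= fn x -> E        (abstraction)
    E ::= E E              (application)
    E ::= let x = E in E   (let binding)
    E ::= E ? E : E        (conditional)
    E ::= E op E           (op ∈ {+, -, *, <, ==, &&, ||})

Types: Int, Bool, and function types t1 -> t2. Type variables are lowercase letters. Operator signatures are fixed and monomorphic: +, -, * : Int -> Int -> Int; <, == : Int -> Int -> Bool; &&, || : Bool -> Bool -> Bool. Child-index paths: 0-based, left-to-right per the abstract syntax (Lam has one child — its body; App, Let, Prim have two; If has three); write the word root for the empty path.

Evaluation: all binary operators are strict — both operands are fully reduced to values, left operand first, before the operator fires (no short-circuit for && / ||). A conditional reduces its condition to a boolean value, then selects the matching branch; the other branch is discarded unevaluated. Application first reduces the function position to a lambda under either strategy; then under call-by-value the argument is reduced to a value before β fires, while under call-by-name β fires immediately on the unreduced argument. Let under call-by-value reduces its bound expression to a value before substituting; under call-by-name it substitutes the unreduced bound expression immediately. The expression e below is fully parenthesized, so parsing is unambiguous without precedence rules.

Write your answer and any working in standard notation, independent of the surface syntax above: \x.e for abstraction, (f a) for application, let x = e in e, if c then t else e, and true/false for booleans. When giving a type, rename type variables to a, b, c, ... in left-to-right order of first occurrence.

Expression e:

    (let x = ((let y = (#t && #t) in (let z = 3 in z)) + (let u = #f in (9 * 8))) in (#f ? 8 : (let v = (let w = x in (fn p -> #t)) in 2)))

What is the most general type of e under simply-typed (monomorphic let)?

Derivation:
  unify Bool ~ Bool
  unify Bool ~ Bool
let y : Bool
let z : Int
z : Int
  unify Int ~ Int
let u : Bool
  unify Int ~ Int
  unify Int ~ Int
  unify Int ~ Int
let x : Int
  unify Bool ~ Bool
x : Int
let w : Int
\p._ : a -> Bool
let v : a -> Bool
  unify Int ~ Int

Answer: Int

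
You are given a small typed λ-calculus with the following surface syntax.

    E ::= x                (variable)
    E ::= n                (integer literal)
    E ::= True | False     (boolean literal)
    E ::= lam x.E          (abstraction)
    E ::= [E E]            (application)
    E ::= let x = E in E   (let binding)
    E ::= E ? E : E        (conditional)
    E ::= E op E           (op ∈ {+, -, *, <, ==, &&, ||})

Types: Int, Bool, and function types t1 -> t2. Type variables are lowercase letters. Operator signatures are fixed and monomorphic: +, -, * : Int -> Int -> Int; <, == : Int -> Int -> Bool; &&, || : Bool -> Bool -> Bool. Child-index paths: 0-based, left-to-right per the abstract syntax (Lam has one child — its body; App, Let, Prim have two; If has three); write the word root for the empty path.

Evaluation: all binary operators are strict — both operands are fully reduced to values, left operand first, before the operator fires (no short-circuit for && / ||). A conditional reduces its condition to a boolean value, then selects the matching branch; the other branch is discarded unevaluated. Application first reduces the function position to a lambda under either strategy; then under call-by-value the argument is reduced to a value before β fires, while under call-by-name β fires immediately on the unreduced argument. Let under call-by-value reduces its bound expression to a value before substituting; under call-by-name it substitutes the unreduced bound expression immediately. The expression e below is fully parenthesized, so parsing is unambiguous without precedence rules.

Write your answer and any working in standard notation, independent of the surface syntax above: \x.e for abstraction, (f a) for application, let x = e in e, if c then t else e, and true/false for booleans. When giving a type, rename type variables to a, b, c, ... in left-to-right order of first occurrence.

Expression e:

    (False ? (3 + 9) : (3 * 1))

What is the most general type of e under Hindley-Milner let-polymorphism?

Answer: Int

Trace:
  unify Bool ~ Bool
  unify Int ~ Int
  unify Int ~ Int
  unify Int ~ Int
  unify Int ~ Int
  unify Int ~ Int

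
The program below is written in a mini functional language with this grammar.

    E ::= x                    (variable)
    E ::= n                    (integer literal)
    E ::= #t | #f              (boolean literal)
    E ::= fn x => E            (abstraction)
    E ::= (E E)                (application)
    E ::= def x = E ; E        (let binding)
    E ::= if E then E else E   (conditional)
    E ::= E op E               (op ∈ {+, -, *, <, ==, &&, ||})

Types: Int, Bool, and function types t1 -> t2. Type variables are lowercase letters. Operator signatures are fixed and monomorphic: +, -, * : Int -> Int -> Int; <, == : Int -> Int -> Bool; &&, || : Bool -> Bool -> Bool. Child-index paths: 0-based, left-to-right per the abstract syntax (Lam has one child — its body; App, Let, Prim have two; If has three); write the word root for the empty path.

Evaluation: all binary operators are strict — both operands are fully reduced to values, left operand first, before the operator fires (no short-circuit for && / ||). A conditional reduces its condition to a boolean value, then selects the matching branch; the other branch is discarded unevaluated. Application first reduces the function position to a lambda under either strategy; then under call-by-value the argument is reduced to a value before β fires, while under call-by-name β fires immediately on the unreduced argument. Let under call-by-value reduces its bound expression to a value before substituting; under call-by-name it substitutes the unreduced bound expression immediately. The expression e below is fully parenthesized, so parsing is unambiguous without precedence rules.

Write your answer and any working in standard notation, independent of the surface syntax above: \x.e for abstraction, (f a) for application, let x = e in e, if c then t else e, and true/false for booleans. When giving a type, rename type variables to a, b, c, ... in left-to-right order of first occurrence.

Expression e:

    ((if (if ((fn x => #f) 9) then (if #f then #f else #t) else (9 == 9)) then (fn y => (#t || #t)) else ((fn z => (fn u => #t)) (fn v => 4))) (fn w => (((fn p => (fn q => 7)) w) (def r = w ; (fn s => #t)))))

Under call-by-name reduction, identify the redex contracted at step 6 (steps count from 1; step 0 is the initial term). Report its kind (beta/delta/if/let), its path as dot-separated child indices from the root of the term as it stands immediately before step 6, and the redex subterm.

Answer: delta at root : (true || true)

Derivation:
step 0: ((if (if ((\x.false) 9) then (if false then false else true) else (9 == 9)) then (\y.(true || true)) else ((\z.(\u.true)) (\v.4))) (\w.(((\p.(\q.7)) w) (let r = w in (\s.true)))))
step 1: [beta@0.0.0] ((if (if false then (if false then false else true) else (9 == 9)) then (\y.(true || true)) else ((\z.(\u.true)) (\v.4))) (\w.(((\p.(\q.7)) w) (let r = w in (\s.true)))))
step 2: [if@0.0] ((if (9 == 9) then (\y.(true || true)) else ((\z.(\u.true)) (\v.4))) (\w.(((\p.(\q.7)) w) (let r = w in (\s.true)))))
step 3: [delta@0.0] ((if true then (\y.(true || true)) else ((\z.(\u.true)) (\v.4))) (\w.(((\p.(\q.7)) w) (let r = w in (\s.true)))))
step 4: [if@0] ((\y.(true || true)) (\w.(((\p.(\q.7)) w) (let r = w in (\s.true)))))
step 5: [beta@root] (true || true)
step 6: [delta@root] true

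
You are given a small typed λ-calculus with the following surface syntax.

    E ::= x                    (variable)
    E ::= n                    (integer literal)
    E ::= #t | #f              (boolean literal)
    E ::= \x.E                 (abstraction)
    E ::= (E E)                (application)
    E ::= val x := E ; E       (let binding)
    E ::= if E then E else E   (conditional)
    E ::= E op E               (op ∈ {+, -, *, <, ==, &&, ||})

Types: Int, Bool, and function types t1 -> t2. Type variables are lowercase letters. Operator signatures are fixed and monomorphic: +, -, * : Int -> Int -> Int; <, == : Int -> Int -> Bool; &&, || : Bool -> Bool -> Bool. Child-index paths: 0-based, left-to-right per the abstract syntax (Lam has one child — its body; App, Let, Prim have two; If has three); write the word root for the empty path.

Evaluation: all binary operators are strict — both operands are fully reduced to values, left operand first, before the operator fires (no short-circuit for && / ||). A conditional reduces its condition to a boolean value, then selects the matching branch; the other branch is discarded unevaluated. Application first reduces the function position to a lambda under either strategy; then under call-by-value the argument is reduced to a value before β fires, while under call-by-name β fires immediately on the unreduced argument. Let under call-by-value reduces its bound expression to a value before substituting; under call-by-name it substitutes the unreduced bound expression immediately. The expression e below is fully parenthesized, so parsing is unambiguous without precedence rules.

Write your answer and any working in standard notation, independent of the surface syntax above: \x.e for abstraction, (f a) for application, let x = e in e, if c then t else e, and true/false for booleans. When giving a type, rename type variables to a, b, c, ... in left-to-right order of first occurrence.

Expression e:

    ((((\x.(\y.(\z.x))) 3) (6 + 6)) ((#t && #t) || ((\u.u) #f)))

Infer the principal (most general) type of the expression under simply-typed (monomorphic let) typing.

Answer: Int

Trace:
x : a
\z._ : c -> a
\y._ : b -> c -> a
\x._ : a -> b -> c -> a
  unify a -> b -> c -> a ~ Int -> d
  unify a ~ Int
  unify b -> c -> Int ~ d
_ _ : b -> c -> Int
  unify Int ~ Int
  unify Int ~ Int
  unify b -> c -> Int ~ Int -> e
  unify b ~ Int
  unify c -> Int ~ e
_ _ : c -> Int
  unify Bool ~ Bool
  unify Bool ~ Bool
  unify Bool ~ Bool
u : f
\u._ : f -> f
  unify f -> f ~ Bool -> g
  unify f ~ Bool
  unify Bool ~ g
_ _ : Bool
  unify Bool ~ Bool
  unify c -> Int ~ Bool -> h
  unify c ~ Bool
  unify Int ~ h
_ _ : Int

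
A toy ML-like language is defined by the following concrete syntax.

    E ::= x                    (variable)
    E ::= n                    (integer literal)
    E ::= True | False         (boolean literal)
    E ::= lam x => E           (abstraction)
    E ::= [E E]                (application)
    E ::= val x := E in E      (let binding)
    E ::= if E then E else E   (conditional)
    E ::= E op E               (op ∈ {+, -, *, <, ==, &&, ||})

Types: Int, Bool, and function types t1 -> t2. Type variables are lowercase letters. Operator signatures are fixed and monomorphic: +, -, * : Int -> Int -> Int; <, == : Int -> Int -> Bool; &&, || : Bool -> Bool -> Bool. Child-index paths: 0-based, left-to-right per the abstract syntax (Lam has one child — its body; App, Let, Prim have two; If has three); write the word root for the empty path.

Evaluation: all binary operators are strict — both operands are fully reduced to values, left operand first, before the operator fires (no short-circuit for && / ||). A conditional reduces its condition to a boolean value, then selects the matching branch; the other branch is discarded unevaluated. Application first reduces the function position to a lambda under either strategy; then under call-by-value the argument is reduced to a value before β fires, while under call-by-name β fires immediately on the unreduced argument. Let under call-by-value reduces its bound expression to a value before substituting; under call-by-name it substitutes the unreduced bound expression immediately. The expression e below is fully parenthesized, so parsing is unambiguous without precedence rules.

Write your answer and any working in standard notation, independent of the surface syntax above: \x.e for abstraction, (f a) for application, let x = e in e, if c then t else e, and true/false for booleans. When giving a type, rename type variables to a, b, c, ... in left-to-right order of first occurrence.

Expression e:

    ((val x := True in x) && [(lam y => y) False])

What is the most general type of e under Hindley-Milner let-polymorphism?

Answer: Bool

Working:
let x : Bool
x : Bool
  unify Bool ~ Bool
y : a
\y._ : a -> a
  unify a -> a ~ Bool -> b
  unify a ~ Bool
  unify Bool ~ b
_ _ : Bool
  unify Bool ~ Bool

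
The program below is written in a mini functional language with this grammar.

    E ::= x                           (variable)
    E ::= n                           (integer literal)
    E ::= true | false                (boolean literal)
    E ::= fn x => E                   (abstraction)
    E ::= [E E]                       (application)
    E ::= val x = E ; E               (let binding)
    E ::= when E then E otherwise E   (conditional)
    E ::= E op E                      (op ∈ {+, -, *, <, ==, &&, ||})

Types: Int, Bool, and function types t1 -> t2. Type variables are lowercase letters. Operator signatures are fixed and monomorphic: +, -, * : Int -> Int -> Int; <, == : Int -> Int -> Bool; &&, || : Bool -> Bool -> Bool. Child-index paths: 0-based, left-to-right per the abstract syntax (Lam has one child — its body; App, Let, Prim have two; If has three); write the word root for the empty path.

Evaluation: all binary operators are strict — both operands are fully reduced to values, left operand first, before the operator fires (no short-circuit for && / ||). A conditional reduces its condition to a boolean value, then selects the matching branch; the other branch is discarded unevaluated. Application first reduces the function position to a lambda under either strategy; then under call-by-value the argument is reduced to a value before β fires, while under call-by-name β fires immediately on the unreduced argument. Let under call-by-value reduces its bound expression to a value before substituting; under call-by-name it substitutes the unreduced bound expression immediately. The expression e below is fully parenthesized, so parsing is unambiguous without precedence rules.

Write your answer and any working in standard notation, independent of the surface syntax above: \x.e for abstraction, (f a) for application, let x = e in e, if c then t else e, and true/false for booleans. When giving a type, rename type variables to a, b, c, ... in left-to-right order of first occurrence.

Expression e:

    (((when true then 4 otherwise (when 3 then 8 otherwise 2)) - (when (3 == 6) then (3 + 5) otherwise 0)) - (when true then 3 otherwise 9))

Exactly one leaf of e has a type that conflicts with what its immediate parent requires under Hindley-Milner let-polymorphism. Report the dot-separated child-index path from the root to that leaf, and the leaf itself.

Answer: 0.0.2.0 : 3

Trace:
  unify Bool ~ Bool
  unify Int ~ Bool
  FAIL: mismatch Int ~ Bool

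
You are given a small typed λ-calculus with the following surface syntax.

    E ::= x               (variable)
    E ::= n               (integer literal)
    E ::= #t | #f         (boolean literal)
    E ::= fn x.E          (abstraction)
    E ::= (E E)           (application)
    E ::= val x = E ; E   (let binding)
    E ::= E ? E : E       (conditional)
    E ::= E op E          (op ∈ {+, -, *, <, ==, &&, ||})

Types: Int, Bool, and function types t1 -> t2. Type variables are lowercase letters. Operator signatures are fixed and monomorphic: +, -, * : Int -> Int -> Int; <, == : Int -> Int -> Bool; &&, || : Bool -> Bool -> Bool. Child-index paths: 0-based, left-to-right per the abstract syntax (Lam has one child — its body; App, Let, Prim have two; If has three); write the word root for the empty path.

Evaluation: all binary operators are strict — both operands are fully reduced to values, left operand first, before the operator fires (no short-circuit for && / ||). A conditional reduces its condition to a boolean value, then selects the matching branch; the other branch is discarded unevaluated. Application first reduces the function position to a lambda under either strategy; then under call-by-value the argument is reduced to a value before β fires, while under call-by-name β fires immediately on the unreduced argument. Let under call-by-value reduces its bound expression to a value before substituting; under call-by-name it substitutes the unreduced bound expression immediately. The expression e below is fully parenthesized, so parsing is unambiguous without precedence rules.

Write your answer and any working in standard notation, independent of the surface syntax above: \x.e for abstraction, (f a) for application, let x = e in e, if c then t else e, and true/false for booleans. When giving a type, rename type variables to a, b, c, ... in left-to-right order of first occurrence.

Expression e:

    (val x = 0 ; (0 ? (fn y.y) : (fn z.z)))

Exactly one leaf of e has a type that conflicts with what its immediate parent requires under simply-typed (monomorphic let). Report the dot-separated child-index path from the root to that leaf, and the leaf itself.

Answer: 1.0 : 0

Working:
let x : Int
  unify Int ~ Bool
  FAIL: mismatch Int ~ Bool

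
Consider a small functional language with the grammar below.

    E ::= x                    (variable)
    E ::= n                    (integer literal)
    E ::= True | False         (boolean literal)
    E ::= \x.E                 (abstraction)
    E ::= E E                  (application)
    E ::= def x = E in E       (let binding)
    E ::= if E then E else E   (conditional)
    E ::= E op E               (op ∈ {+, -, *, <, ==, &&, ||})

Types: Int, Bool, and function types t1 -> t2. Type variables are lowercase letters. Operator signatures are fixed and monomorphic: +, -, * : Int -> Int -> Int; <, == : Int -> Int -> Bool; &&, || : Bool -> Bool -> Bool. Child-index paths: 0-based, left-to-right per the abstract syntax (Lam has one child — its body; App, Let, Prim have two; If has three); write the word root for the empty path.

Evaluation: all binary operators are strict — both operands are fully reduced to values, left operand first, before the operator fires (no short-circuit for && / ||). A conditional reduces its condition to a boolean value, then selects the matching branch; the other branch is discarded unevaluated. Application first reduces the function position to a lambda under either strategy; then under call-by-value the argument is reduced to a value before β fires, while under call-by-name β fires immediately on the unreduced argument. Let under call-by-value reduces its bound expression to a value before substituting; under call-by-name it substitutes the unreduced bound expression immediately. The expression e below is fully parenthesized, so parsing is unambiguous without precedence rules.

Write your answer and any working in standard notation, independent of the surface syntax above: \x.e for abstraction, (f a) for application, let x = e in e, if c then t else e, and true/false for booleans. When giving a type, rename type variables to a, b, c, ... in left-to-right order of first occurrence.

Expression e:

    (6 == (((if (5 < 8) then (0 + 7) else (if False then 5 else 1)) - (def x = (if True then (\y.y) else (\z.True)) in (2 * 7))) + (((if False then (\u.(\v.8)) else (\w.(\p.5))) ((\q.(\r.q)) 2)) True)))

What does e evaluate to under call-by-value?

Answer: false

Working:
step 0: (6 == (((if (5 < 8) then (0 + 7) else (if false then 5 else 1)) - (let x = (if true then (\y.y) else (\z.true)) in (2 * 7))) + (((if false then (\u.(\v.8)) else (\w.(\p.5))) ((\q.(\r.q)) 2)) true)))
step 1: [delta@1.0.0.0] (6 == (((if true then (0 + 7) else (if false then 5 else 1)) - (let x = (if true then (\y.y) else (\z.true)) in (2 * 7))) + (((if false then (\u.(\v.8)) else (\w.(\p.5))) ((\q.(\r.q)) 2)) true)))
step 2: [if@1.0.0] (6 == (((0 + 7) - (let x = (if true then (\y.y) else (\z.true)) in (2 * 7))) + (((if false then (\u.(\v.8)) else (\w.(\p.5))) ((\q.(\r.q)) 2)) true)))
step 3: [delta@1.0.0] (6 == ((7 - (let x = (if true then (\y.y) else (\z.true)) in (2 * 7))) + (((if false then (\u.(\v.8)) else (\w.(\p.5))) ((\q.(\r.q)) 2)) true)))
step 4: [if@1.0.1.0] (6 == ((7 - (let x = (\y.y) in (2 * 7))) + (((if false then (\u.(\v.8)) else (\w.(\p.5))) ((\q.(\r.q)) 2)) true)))
step 5: [let@1.0.1] (6 == ((7 - (2 * 7)) + (((if false then (\u.(\v.8)) else (\w.(\p.5))) ((\q.(\r.q)) 2)) true)))
step 6: [delta@1.0.1] (6 == ((7 - 14) + (((if false then (\u.(\v.8)) else (\w.(\p.5))) ((\q.(\r.q)) 2)) true)))
step 7: [delta@1.0] (6 == (-7 + (((if false then (\u.(\v.8)) else (\w.(\p.5))) ((\q.(\r.q)) 2)) true)))
step 8: [if@1.1.0.0] (6 == (-7 + (((\w.(\p.5)) ((\q.(\r.q)) 2)) true)))
step 9: [beta@1.1.0.1] (6 == (-7 + (((\w.(\p.5)) (\r.2)) true)))
step 10: [beta@1.1.0] (6 == (-7 + ((\p.5) true)))
step 11: [beta@1.1] (6 == (-7 + 5))
step 12: [delta@1] (6 == -2)
step 13: [delta@root] false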